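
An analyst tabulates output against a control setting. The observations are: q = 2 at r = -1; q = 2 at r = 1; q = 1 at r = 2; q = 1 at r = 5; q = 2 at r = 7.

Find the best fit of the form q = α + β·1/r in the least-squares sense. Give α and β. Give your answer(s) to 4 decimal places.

Normal-equation sums: Σ1 = 5, Σ1/r = 59/70, Σ1/r·1/r = 11321/4900.
For Xᵀq: Σq = 8, Σ1/r·q = 69/70.
XᵀX·[α, β]ᵀ = Xᵀq becomes [[5, 59/70]; [59/70, 11321/4900]]·[α, β]ᵀ = [8, 69/70]ᵀ.
Determinant 5·(11321/4900) − (59/70)² = 13281/1225.
α = (8·(11321/4900) − (59/70)·(69/70))/(13281/1225) = 86497/53124; β = (5·(69/70) − (59/70)·8)/(13281/1225) = -4445/26562.

α = 1.6282, β = -0.1673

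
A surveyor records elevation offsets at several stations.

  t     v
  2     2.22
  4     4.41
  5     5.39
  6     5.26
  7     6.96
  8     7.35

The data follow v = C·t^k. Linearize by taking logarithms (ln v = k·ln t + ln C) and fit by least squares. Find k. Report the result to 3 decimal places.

k = 0.855

With ln vᵢ as the transformed response and ln tᵢ as the regressor:
Σln t = 9.5060, Σ(ln t)² = 16.3136, Σln v = 9.5609, Σln t·ln v = 16.2189.
Equations: 16.3136·k + 9.5060·ln C = 16.2189;  9.5060·k + 6·ln C = 9.5609.
Solving (det = 7.5177): k = 0.85492, ln C = 0.23901.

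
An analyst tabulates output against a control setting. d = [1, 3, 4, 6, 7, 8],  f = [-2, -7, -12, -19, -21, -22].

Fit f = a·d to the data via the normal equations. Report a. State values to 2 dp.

From the data, Σd·d = 175.
And Σd·f = -508.
a = (-508)/175 = -2.90286.

a = -2.90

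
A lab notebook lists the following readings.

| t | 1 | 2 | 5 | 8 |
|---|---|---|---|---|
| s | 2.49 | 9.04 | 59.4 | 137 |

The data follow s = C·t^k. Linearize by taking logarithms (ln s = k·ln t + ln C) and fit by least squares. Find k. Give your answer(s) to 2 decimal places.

k = 1.95

Let Y = ln s. Fitting Y = k·ln t + ln C by least squares:
AᵀA = [[7.3948, 4.3820]; [4.3820, 4]], rhs = [18.3303, 12.1182]ᵀ  (here Σln t = 4.3820, Σ(ln t)² = 7.3948, Σln s = 12.1182, Σln t·ln s = 18.3303).
Solving (det = 10.3771): k = 1.94841, ln C = 0.89506.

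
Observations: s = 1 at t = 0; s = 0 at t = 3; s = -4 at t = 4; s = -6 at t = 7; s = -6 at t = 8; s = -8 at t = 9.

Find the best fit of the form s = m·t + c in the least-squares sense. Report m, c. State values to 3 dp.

From the data, Σt·t = 219, Σt = 31, Σ1 = 6.
For Xᵀs: Σt·s = -178, Σs = -23.
So XᵀX·[m, c]ᵀ = Xᵀs: [[219, 31]; [31, 6]]·[m, c]ᵀ = [-178, -23]ᵀ.
Determinant 219·6 − 31² = 353.
m = ((-178)·6 − 31·(-23))/353 = -355/353; c = (219·(-23) − 31·(-178))/353 = 481/353.

m = -1.006, c = 1.363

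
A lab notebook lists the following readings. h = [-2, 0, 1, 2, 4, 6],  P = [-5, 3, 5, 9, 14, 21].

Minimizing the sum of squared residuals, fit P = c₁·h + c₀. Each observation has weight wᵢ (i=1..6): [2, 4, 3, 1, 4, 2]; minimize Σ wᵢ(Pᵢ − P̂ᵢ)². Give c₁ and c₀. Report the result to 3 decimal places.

Forming XᵀWX = [[151, 29]; [29, 16]] and XᵀWP = [529, 124]ᵀ gives XᵀWX·[c₁, c₀]ᵀ = XᵀWP.
Determinant 151·16 − 29² = 1575.
c₁ = (529·16 − 29·124)/1575 = 4868/1575; c₀ = (151·124 − 29·529)/1575 = 3383/1575.

c₁ = 3.091, c₀ = 2.148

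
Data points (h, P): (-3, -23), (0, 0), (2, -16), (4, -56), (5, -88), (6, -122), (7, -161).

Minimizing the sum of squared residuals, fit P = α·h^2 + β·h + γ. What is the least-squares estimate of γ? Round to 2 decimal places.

γ = -0.69

From the data, Σh^2·h^2 = 4675, Σh^2·h = 729, Σh^2 = 139, Σh·h = 139, Σh = 21, Σ1 = 7.
Right-hand side: Σh^2·P = -15648, Σh·P = -2486, ΣP = -466.
So XᵀX·[α, β, γ]ᵀ = XᵀP: [[4675, 729, 139]; [729, 139, 21]; [139, 21, 7]]·[α, β, γ]ᵀ = [-15648, -2486, -466]ᵀ.
Row-reducing yields α = -128215/42162, β = -12871/7027, γ = -29123/42162.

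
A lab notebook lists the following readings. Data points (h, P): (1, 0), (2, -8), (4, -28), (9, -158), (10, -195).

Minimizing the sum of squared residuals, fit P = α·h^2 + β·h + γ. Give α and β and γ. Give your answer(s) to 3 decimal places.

Entries of AᵀA: Σh^2·h^2 = 16834, Σh^2·h = 1802, Σh^2 = 202, Σh·h = 202, Σh = 26, Σ1 = 5.
Moment sums: Σh^2·P = -32778, Σh·P = -3500, ΣP = -389.
Solving the 3×3 system (Gaussian elimination) gives α = -36881/18084, β = 15061/18084, γ = 395/1507.

α = -2.039, β = 0.833, γ = 0.262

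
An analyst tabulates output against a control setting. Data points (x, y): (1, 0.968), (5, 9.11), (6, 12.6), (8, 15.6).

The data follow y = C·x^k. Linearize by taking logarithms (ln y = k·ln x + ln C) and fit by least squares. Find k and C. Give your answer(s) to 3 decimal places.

k = 1.373, C = 0.984

Let Y = ln y. Fitting Y = k·ln x + ln C by least squares:
Over the data: Σln x = 5.4806, Σ(ln x)² = 10.1248, Σln y = 7.4578, Σln x·ln y = 13.8084.
Normal system: [[10.1248, 5.4806]; [5.4806, 4]]·[k, ln C]ᵀ = [13.8084, 7.4578]ᵀ.
Slope k = (n·Σln x·ln y − Σln x·Σln y)/(n·Σ(ln x)² − (Σln x)²) = (4·13.8084 − 5.4806·7.4578)/10.4617 = 1.37263; ln C = (Σln y − k·Σln x)/n = -0.01627, so C = exp(-0.01627) = 0.98386.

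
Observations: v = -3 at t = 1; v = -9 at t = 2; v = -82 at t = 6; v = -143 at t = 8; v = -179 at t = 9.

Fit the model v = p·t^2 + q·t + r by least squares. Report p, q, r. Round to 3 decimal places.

p = -2.082, q = -1.301, r = 1.032

With design matrix M, MᵀM = [[11970, 1466, 186]; [1466, 186, 26]; [186, 26, 5]] and Mᵀv = [-26642, -3268, -416]ᵀ.
Inverting the 3×3 Gram matrix, [p, q, r]ᵀ = [-20249/9724, -12655/9724, 228/221]ᵀ.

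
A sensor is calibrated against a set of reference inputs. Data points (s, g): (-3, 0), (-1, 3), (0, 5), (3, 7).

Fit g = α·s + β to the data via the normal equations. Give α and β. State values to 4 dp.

α = 1.1600, β = 4.0400

Sums needed: Σs·s = 19, Σs = -1, Σ1 = 4.
Moment sums: Σs·g = 18, Σg = 15.
Determinant 19·4 − (-1)² = 75.
α = (18·4 − (-1)·15)/75 = 29/25; β = (19·15 − (-1)·18)/75 = 101/25.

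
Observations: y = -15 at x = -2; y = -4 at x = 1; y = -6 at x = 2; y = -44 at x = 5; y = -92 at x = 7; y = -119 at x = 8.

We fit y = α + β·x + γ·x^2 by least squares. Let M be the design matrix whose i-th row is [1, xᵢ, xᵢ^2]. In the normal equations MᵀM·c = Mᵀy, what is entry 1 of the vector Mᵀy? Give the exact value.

Entry 1 ↔ basis 1, so (Mᵀy)_{1} = Σᵢ yᵢ = (1)·(-15) + (1)·(-4) + (1)·(-6) + (1)·(-44) + (1)·(-92) + (1)·(-119) = -280.

-280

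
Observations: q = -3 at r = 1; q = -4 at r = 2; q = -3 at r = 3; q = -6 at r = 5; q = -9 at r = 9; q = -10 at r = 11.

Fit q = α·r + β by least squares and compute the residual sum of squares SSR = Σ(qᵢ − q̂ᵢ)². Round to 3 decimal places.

With design matrix A, AᵀA = [[241, 31]; [31, 6]] and Aᵀq = [-241, -35]ᵀ.
Determinant 241·6 − 31² = 485.
α = ((-241)·6 − 31·(-35))/485 = -361/485; β = (241·(-35) − 31·(-241))/485 = -964/485.
Residuals: -26/97, -254/485, 592/485, -141/485, -152/485, 17/97; SSR = 994/485.

SSR = 2.049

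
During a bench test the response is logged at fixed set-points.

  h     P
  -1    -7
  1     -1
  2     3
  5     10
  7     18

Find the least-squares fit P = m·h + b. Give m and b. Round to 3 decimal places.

Setting ∂/∂m … = 0 gives: 80·m + 14·b = 188;  14·m + 5·b = 23.
Determinant 80·5 − 14² = 204.
m = (188·5 − 14·23)/204 = 103/34; b = (80·23 − 14·188)/204 = -66/17.

m = 3.029, b = -3.882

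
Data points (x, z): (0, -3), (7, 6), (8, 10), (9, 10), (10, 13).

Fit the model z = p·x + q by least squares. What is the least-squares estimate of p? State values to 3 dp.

The normal equations are: 294·p + 34·q = 342;  34·p + 5·q = 36.
(Σx·x = 294, Σx = 34, Σ1 = 5, Σx·z = 342, Σz = 36.)
Δ = 294·5 − 34² = 314.
p = (342·5 − 34·36)/314 = 243/157; q = (294·36 − 34·342)/314 = -522/157.

p = 1.548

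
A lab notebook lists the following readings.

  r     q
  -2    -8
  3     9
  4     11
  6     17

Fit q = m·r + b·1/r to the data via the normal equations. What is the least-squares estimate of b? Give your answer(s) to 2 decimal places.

Entries of XᵀX: Σr·r = 65, Σr·1/r = 4, Σ1/r·1/r = 65/144.
For Xᵀq: Σr·q = 189, Σ1/r·q = 151/12.
XᵀX·[m, b]ᵀ = Xᵀq becomes [[65, 4]; [4, 65/144]]·[m, b]ᵀ = [189, 151/12]ᵀ.
Δ = 65·(65/144) − 4² = 1921/144.
m = (189·(65/144) − 4·(151/12))/(1921/144) = 5037/1921; b = (65·(151/12) − 4·189)/(1921/144) = 8916/1921.

b = 4.64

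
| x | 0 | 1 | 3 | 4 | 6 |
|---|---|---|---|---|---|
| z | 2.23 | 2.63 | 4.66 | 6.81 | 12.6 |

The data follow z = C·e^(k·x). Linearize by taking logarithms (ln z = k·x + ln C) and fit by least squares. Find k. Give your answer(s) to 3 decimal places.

Let Y = ln z. Fitting Y = k·x + ln C by least squares:
Over the data: Σx = 14.0000, Σ(x)² = 62.0000, Σln z = 7.7601, Σx·ln z = 28.4598.
Normal system: [[62.0000, 14.0000]; [14.0000, 5]]·[k, ln C]ᵀ = [28.4598, 7.7601]ᵀ.
Solving (det = 114.0000): k = 0.29524, ln C = 0.72534.

k = 0.295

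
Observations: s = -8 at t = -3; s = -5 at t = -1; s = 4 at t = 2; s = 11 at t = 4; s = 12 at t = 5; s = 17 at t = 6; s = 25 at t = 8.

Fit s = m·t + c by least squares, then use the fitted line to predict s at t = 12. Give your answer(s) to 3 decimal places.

Setting ∂/∂m … = 0 gives: 155·m + 21·c = 443;  21·m + 7·c = 56.
(Σt·t = 155, Σt = 21, Σ1 = 7, Σt·s = 443, Σs = 56.)
Δ = 155·7 − 21² = 644.
m = (443·7 − 21·56)/644 = 275/92; c = (155·56 − 21·443)/644 = -89/92.
At t = 12: ŝ = (275/92)·(12) + (-89/92)·(1) = 3211/92.

ŝ = 34.902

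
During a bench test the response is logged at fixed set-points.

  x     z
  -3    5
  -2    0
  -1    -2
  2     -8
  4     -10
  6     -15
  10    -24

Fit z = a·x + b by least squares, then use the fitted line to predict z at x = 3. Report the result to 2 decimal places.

From the data, Σx·x = 170, Σx = 16, Σ1 = 7.
And Σx·z = -399, Σz = -54.
MᵀM·[a, b]ᵀ = Mᵀz becomes [[170, 16]; [16, 7]]·[a, b]ᵀ = [-399, -54]ᵀ.
Eliminating b: 7·(row 1) − 16·(row 2) gives 934·a = 7·(-399) − 16·(-54) = -1929, so a = -1929/934.
Then b = ((-54) − 16·(-1929/934))/7 = -1398/467.
At x = 3: ẑ = (-1929/934)·(3) + (-1398/467)·(1) = -8583/934.

ẑ = -9.19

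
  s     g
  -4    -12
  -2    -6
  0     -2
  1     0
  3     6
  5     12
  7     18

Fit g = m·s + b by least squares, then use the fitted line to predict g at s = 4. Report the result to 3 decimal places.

ĝ = 9.197

The normal equations are: 104·m + 10·b = 264;  10·m + 7·b = 16.
(Σs·s = 104, Σs = 10, Σ1 = 7, Σs·g = 264, Σg = 16.)
Δ = 104·7 − 10² = 628.
m = (264·7 − 10·16)/628 = 422/157; b = (104·16 − 10·264)/628 = -244/157.
At s = 4: ĝ = (422/157)·(4) + (-244/157)·(1) = 1444/157.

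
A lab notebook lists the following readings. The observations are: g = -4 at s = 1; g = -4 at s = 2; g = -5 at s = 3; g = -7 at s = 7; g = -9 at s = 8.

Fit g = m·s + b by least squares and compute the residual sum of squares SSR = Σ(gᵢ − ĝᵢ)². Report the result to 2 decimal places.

Setting ∂/∂m … = 0 gives: 127·m + 21·b = -148;  21·m + 5·b = -29.
Determinant 127·5 − 21² = 194.
m = ((-148)·5 − 21·(-29))/194 = -131/194; b = (127·(-29) − 21·(-148))/194 = -575/194.
Residuals: -35/97, 61/194, -1/97, 67/97, -123/194; SSR = 215/194.

SSR = 1.11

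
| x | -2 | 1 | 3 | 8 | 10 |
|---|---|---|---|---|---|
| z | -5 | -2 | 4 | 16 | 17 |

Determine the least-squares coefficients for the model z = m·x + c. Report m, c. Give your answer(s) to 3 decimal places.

Sums needed: Σx·x = 178, Σx = 20, Σ1 = 5.
Right-hand side: Σx·z = 318, Σz = 30.
So AᵀA·[m, c]ᵀ = Aᵀz: [[178, 20]; [20, 5]]·[m, c]ᵀ = [318, 30]ᵀ.
Eliminating c: 5·(row 1) − 20·(row 2) gives 490·m = 5·318 − 20·30 = 990, so m = 99/49.
Then c = (30 − 20·(99/49))/5 = -102/49.

m = 2.020, c = -2.082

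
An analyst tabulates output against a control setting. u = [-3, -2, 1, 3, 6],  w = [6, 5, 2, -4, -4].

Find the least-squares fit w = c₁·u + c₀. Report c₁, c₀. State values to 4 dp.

c₁ = -1.2407, c₀ = 2.2407

MᵀM·[c₁, c₀]ᵀ = Mᵀw reads: 59·c₁ + 5·c₀ = -62;  5·c₁ + 5·c₀ = 5.
(Σu·u = 59, Σu = 5, Σ1 = 5, Σu·w = -62, Σw = 5.)
Determinant 59·5 − 5² = 270.
c₁ = ((-62)·5 − 5·5)/270 = -67/54; c₀ = (59·5 − 5·(-62))/270 = 121/54.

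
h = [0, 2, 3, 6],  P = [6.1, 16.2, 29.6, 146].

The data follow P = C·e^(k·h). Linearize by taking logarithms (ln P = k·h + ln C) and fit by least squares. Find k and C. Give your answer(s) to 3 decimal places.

Linearized form: ln P = k·h + ln C. From the 4 transformed points,
Σh = 11.0000, Σ(h)² = 49.0000, Σln P = 12.9647, Σh·ln P = 45.6350.
Normal system: [[49.0000, 11.0000]; [11.0000, 4]]·[k, ln C]ᵀ = [45.6350, 12.9647]ᵀ.
Δ = 49.0000·4 − (11.0000)² = 75.0000; k = (45.6350·4 − 11.0000·12.9647)/75.0000 = 0.53238, ln C = (49.0000·12.9647 − 11.0000·45.6350)/75.0000 = 1.77713, so C = exp(1.77713) = 5.91284.

k = 0.532, C = 5.913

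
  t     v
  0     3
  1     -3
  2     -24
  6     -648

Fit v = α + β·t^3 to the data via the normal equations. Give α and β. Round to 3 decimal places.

Compute the Gram sums: Σ1 = 4, Σt^3 = 225, Σt^3·t^3 = 46721.
Moment sums: Σv = -672, Σt^3·v = -140163.
So MᵀM·[α, β]ᵀ = Mᵀv: [[4, 225]; [225, 46721]]·[α, β]ᵀ = [-672, -140163]ᵀ.
Δ = 4·46721 − 225² = 136259.
α = ((-672)·46721 − 225·(-140163))/136259 = 140163/136259; β = (4·(-140163) − 225·(-672))/136259 = -409452/136259.

α = 1.029, β = -3.005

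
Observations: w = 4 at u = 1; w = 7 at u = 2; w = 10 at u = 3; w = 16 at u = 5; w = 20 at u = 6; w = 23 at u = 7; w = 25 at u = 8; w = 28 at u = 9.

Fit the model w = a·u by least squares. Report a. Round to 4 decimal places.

From the data, Σu·u = 269.
For Aᵀw: Σu·w = 861.
AᵀA·[a]ᵀ = Aᵀw becomes [[269]]·[a]ᵀ = [861]ᵀ.
Hence a = 861 / 269 ≈ 3.20074.

a = 3.2007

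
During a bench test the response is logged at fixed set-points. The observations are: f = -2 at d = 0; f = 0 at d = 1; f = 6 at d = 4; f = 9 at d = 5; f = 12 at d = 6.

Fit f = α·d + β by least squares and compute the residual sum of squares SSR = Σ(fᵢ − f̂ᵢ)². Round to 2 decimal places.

SSR = 1.16

With design matrix X, XᵀX = [[78, 16]; [16, 5]] and Xᵀf = [141, 25]ᵀ.
det = 78·5 − 16² = 134.
α = (141·5 − 16·25)/134 = 305/134; β = (78·25 − 16·141)/134 = -153/67.
Residuals: 19/67, 1/134, -55/67, -13/134, 42/67; SSR = 155/134.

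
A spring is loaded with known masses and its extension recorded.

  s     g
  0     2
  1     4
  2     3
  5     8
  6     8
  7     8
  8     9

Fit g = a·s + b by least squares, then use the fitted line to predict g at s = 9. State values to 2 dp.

Entries of AᵀA: Σs·s = 179, Σs = 29, Σ1 = 7.
For Aᵀg: Σs·g = 226, Σg = 42.
Normal equations: [[179, 29]; [29, 7]]·[a, b]ᵀ = [226, 42]ᵀ.
Eliminating b: 7·(row 1) − 29·(row 2) gives 412·a = 7·226 − 29·42 = 364, so a = 91/103.
Then b = (42 − 29·(91/103))/7 = 241/103.
At s = 9: ĝ = (91/103)·(9) + (241/103)·(1) = 1060/103.

ĝ = 10.29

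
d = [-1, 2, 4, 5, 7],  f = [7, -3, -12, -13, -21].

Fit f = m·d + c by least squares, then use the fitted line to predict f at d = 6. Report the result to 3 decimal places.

XᵀX·[m, c]ᵀ = Xᵀf reads: 95·m + 17·c = -273;  17·m + 5·c = -42.
(Σd·d = 95, Σd = 17, Σ1 = 5, Σd·f = -273, Σf = -42.)
det = 95·5 − 17² = 186.
m = ((-273)·5 − 17·(-42))/186 = -7/2; c = (95·(-42) − 17·(-273))/186 = 7/2.
At d = 6: f̂ = (-7/2)·(6) + (7/2)·(1) = -35/2.

f̂ = -17.500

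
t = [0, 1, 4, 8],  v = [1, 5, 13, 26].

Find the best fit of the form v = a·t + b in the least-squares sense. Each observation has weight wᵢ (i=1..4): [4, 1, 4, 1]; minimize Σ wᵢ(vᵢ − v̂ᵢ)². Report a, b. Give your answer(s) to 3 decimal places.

a = 3.060, b = 1.050

From the data, Σwᵢ·t·t = 129, Σwᵢ·t = 25, Σwᵢ·1 = 10.
Right-hand side: Σwᵢ·t·v = 421, Σwᵢ·v = 87.
Δ = 129·10 − 25² = 665.
a = (421·10 − 25·87)/665 = 407/133; b = (129·87 − 25·421)/665 = 698/665.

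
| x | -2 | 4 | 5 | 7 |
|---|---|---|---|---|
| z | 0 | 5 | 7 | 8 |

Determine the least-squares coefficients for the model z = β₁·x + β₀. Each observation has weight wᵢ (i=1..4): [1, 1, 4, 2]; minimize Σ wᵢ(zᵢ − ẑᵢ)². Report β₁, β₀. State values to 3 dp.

Compute the Gram sums: Σwᵢ·x·x = 218, Σwᵢ·x = 36, Σwᵢ·1 = 8.
For MᵀWz: Σwᵢ·x·z = 272, Σwᵢ·z = 49.
Normal equations: [[218, 36]; [36, 8]]·[β₁, β₀]ᵀ = [272, 49]ᵀ.
Δ = 218·8 − 36² = 448.
β₁ = (272·8 − 36·49)/448 = 103/112; β₀ = (218·49 − 36·272)/448 = 445/224.

β₁ = 0.920, β₀ = 1.987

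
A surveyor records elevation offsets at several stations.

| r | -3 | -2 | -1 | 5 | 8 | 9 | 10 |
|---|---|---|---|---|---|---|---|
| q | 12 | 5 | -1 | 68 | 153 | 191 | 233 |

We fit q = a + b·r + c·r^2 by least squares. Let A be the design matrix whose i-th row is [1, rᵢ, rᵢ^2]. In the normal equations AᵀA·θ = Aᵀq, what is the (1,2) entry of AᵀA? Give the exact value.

Row 1 ↔ basis 1, column 2 ↔ basis r, so (AᵀA)_{1,2} = Σᵢ r = (1)·(-3) + (1)·(-2) + (1)·(-1) + (1)·(5) + (1)·(8) + (1)·(9) + (1)·(10) = 26.

26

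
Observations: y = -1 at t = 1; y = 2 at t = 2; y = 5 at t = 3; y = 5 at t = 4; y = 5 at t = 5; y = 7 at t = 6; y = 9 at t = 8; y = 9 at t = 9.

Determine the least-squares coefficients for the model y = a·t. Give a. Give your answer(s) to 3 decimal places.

Normal-equation sums: Σt·t = 236.
For Mᵀy: Σt·y = 258.
Normal equations: [[236]]·[a]ᵀ = [258]ᵀ.
a = 258/236 = 1.09322.

a = 1.093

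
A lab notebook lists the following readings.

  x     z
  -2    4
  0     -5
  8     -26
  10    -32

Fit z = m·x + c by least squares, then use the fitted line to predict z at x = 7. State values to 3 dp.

ẑ = -23.404

Compute the Gram sums: Σx·x = 168, Σx = 16, Σ1 = 4.
Right-hand side: Σx·z = -536, Σz = -59.
So AᵀA·[m, c]ᵀ = Aᵀz: [[168, 16]; [16, 4]]·[m, c]ᵀ = [-536, -59]ᵀ.
Eliminating c: 4·(row 1) − 16·(row 2) gives 416·m = 4·(-536) − 16·(-59) = -1200, so m = -75/26.
Then c = ((-59) − 16·(-75/26))/4 = -167/52.
At x = 7: ẑ = (-75/26)·(7) + (-167/52)·(1) = -1217/52.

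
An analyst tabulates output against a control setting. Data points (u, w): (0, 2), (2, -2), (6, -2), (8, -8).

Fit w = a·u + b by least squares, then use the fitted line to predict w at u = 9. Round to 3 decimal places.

Setting ∂/∂a … = 0 gives: 104·a + 16·b = -80;  16·a + 4·b = -10.
Determinant 104·4 − 16² = 160.
a = ((-80)·4 − 16·(-10))/160 = -1; b = (104·(-10) − 16·(-80))/160 = 3/2.
At u = 9: ŵ = (-1)·(9) + (3/2)·(1) = -15/2.

ŵ = -7.500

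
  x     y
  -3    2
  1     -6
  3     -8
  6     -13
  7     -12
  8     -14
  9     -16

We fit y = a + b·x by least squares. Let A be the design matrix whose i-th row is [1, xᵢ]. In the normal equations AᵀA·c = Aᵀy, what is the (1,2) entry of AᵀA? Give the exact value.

Row 1 ↔ basis 1, column 2 ↔ basis x, so (AᵀA)_{1,2} = Σᵢ x = (1)·(-3) + (1)·(1) + (1)·(3) + (1)·(6) + (1)·(7) + (1)·(8) + (1)·(9) = 31.

31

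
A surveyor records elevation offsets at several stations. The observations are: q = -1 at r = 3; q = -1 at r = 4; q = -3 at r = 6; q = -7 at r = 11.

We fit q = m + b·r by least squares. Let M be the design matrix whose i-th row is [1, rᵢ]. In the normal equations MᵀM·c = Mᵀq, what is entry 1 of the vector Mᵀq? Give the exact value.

Entry 1 ↔ basis 1, so (Mᵀq)_{1} = Σᵢ qᵢ = (1)·(-1) + (1)·(-1) + (1)·(-3) + (1)·(-7) = -12.

-12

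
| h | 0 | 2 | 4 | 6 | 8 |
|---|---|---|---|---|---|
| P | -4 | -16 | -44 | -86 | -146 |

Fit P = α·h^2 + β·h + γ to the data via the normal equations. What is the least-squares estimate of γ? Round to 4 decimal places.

γ = -4.1143

The normal equations are: 5664·α + 800·β + 120·γ = -13208;  800·α + 120·β + 20·γ = -1892;  120·α + 20·β + 5·γ = -296.
Row-reducing yields α = -55/28, β = -139/70, γ = -144/35.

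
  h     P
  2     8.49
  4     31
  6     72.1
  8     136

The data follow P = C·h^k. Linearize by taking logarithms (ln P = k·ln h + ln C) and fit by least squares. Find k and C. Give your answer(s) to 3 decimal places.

Taking logs, ln P = k·ln h + ln C, so regress ln P on ln h.
AᵀA = [[9.9367, 5.9506]; [5.9506, 4]], rhs = [24.1239, 14.7636]ᵀ  (here Σln h = 5.9506, Σ(ln h)² = 9.9367, Σln P = 14.7636, Σln h·ln P = 24.1239).
Δ = 9.9367·4 − (5.9506)² = 4.3368; k = (24.1239·4 − 5.9506·14.7636)/4.3368 = 1.99288, ln C = (9.9367·14.7636 − 5.9506·24.1239)/4.3368 = 0.72616, so C = exp(0.72616) = 2.06713.

k = 1.993, C = 2.067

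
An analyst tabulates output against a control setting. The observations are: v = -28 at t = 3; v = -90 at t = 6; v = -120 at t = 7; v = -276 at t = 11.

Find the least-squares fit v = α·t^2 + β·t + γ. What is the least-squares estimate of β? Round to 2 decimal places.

Setting ∂/∂α … = 0 gives: 18419·α + 1917·β + 215·γ = -42768;  1917·α + 215·β + 27·γ = -4500;  215·α + 27·β + 4·γ = -514.
(Σt^2·t^2 = 18419, Σt^2·t = 1917, Σt^2 = 215, Σt·t = 215, Σt = 27, Σ1 = 4, Σt^2·v = -42768, Σt·v = -4500, Σv = -514.)
Row-reducing yields α = -1987/979, β = -2547/979, γ = -1808/979.

β = -2.60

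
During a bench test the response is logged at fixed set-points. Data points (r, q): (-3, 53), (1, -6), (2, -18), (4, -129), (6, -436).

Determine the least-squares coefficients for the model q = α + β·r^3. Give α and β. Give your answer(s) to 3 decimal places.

The normal system XᵀX·[α, β]ᵀ = Xᵀq is [[5, 262]; [262, 51546]]·[α, β]ᵀ = [-536, -104013]ᵀ.
Determinant 5·51546 − 262² = 189086.
α = ((-536)·51546 − 262·(-104013))/189086 = -188625/94543; β = (5·(-104013) − 262·(-536))/189086 = -379633/189086.

α = -1.995, β = -2.008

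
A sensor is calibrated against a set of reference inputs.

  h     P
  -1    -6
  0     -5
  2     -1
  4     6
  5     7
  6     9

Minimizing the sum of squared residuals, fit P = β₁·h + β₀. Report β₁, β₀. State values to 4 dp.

β₁ = 2.2966, β₀ = -4.4576

The normal system MᵀM·[β₁, β₀]ᵀ = MᵀP is [[82, 16]; [16, 6]]·[β₁, β₀]ᵀ = [117, 10]ᵀ.
Eliminating β₀: 6·(row 1) − 16·(row 2) gives 236·β₁ = 6·117 − 16·10 = 542, so β₁ = 271/118.
Then β₀ = (10 − 16·(271/118))/6 = -263/59.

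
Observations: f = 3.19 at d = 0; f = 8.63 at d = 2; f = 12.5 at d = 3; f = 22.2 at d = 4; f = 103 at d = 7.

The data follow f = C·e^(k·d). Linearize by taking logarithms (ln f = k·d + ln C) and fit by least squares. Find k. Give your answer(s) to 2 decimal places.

k = 0.50

Let Y = ln f. Fitting Y = k·d + ln C by least squares:
Σd = 16.0000, Σ(d)² = 78.0000, Σln f = 13.5758, Σd·ln f = 56.7311.
Equations: 78.0000·k + 16.0000·ln C = 56.7311;  16.0000·k + 5·ln C = 13.5758.
Slope k = (n·Σd·ln f − Σd·Σln f)/(n·Σ(d)² − (Σd)²) = (5·56.7311 − 16.0000·13.5758)/134.0000 = 0.49584; ln C = (Σln f − k·Σd)/n = 1.12847.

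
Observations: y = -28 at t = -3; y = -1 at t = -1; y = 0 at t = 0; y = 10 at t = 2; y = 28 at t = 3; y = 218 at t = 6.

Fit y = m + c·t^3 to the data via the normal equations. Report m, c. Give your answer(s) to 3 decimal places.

Sums needed: Σ1 = 6, Σt^3 = 223, Σt^3·t^3 = 48179.
For Xᵀy: Σy = 227, Σt^3·y = 48681.
Δ = 6·48179 − 223² = 239345.
m = (227·48179 − 223·48681)/239345 = 16154/47869; c = (6·48681 − 223·227)/239345 = 48293/47869.

m = 0.337, c = 1.009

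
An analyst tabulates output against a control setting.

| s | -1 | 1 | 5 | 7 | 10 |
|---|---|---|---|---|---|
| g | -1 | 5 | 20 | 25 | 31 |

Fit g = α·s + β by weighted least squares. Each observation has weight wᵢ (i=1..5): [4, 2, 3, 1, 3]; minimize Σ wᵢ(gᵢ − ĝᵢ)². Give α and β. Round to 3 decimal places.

α = 2.993, β = 2.644

From the data, Σwᵢ·s·s = 430, Σwᵢ·s = 50, Σwᵢ·1 = 13.
For AᵀWg: Σwᵢ·s·g = 1419, Σwᵢ·g = 184.
Determinant 430·13 − 50² = 3090.
α = (1419·13 − 50·184)/3090 = 9247/3090; β = (430·184 − 50·1419)/3090 = 817/309.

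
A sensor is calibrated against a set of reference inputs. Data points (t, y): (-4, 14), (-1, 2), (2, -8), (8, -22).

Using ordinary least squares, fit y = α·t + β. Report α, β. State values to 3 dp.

Setting ∂/∂α … = 0 gives: 85·α + 5·β = -250;  5·α + 4·β = -14.
Δ = 85·4 − 5² = 315.
α = ((-250)·4 − 5·(-14))/315 = -62/21; β = (85·(-14) − 5·(-250))/315 = 4/21.

α = -2.952, β = 0.190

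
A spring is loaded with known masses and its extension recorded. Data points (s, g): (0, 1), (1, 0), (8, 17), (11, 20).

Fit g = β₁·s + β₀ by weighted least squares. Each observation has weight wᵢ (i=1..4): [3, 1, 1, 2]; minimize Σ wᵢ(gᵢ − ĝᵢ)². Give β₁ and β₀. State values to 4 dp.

β₁ = 1.8283, β₀ = 0.4747

Compute the Gram sums: Σwᵢ·s·s = 307, Σwᵢ·s = 31, Σwᵢ·1 = 7.
Moment sums: Σwᵢ·s·g = 576, Σwᵢ·g = 60.
So MᵀWM·[β₁, β₀]ᵀ = MᵀWg: [[307, 31]; [31, 7]]·[β₁, β₀]ᵀ = [576, 60]ᵀ.
det = 307·7 − 31² = 1188.
β₁ = (576·7 − 31·60)/1188 = 181/99; β₀ = (307·60 − 31·576)/1188 = 47/99.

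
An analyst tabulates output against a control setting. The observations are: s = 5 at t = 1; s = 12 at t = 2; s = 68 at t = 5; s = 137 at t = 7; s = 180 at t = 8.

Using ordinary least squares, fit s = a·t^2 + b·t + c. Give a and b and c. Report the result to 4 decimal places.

a = 3.0713, b = -2.6455, c = 4.7303

With design matrix X, XᵀX = [[7139, 989, 143]; [989, 143, 23]; [143, 23, 5]] and Xᵀs = [19986, 2768, 402]ᵀ.
Solving the 3×3 system (Gaussian elimination) gives a = 1594/519, b = -1373/519, c = 2455/519.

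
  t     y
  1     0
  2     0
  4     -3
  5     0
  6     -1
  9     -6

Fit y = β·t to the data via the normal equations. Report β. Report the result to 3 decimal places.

β = -0.442

Normal-equation sums: Σt·t = 163.
Moment sums: Σt·y = -72.
β = (-72)/163 = -0.441718.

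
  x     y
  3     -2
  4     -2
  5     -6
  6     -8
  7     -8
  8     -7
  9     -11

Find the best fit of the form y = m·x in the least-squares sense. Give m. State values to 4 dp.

The normal equations are: 280·m = -303.
(Σx·x = 280, Σx·y = -303.)
Hence m = -303 / 280 ≈ -1.08214.

m = -1.0821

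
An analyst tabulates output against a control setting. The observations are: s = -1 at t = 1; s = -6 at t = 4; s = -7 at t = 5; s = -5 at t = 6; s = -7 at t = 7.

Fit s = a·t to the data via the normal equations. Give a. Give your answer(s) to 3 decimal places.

a = -1.094

With design matrix X, XᵀX = [[127]] and Xᵀs = [-139]ᵀ.
Hence a = -139 / 127 ≈ -1.09449.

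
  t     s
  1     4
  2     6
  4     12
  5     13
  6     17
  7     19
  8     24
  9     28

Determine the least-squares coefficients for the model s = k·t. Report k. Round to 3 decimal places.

With design matrix X, XᵀX = [[276]] and Xᵀs = [808]ᵀ.
k = 808/276 = 2.92754.

k = 2.928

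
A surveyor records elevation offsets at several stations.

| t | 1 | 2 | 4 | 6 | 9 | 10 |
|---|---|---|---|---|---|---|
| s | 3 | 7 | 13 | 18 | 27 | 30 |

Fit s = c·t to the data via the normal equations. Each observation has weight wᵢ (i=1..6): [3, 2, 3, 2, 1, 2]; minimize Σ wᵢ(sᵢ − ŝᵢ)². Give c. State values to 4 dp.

c = 3.0388

Setting ∂/∂c … = 0 gives: 412·c = 1252.
(Σwᵢ·t·t = 412, Σwᵢ·t·s = 1252.)
c = 1252/412 = 3.03883.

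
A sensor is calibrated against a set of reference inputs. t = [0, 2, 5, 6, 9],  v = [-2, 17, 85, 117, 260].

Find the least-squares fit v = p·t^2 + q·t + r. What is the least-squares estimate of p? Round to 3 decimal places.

MᵀM·[p, q, r]ᵀ = Mᵀv reads: 8498·p + 1078·q + 146·r = 27465;  1078·p + 146·q + 22·r = 3501;  146·p + 22·q + 5·r = 477.
Solving the 3×3 system (Gaussian elimination) gives p = 451/152, q = 339/152, r = -20/19.

p = 2.967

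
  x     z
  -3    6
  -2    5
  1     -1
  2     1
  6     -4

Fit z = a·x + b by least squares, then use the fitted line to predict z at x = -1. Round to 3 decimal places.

Compute the Gram sums: Σx·x = 54, Σx = 4, Σ1 = 5.
Moment sums: Σx·z = -51, Σz = 7.
So MᵀM·[a, b]ᵀ = Mᵀz: [[54, 4]; [4, 5]]·[a, b]ᵀ = [-51, 7]ᵀ.
Δ = 54·5 − 4² = 254.
a = ((-51)·5 − 4·7)/254 = -283/254; b = (54·7 − 4·(-51))/254 = 291/127.
At x = -1: ẑ = (-283/254)·(-1) + (291/127)·(1) = 865/254.

ẑ = 3.406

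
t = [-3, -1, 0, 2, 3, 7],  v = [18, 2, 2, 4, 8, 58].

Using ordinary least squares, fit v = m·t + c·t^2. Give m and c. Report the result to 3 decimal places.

The normal equations are: 72·m + 350·c = 382;  350·m + 2580·c = 3094.
(Σt·t = 72, Σt·t^2 = 350, Σt^2·t^2 = 2580, Σt·v = 382, Σt^2·v = 3094.)
Eliminating c: 2580·(row 1) − 350·(row 2) gives 63260·m = 2580·382 − 350·3094 = -97340, so m = -4867/3163.
Then c = (3094 − 350·(-4867/3163))/2580 = 22267/15815.

m = -1.539, c = 1.408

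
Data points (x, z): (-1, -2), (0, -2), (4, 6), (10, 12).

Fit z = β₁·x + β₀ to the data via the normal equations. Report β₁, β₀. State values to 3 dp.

Sums needed: Σx·x = 117, Σx = 13, Σ1 = 4.
Moment sums: Σx·z = 146, Σz = 14.
Normal equations: [[117, 13]; [13, 4]]·[β₁, β₀]ᵀ = [146, 14]ᵀ.
Eliminating β₀: 4·(row 1) − 13·(row 2) gives 299·β₁ = 4·146 − 13·14 = 402, so β₁ = 402/299.
Then β₀ = (14 − 13·(402/299))/4 = -20/23.

β₁ = 1.344, β₀ = -0.870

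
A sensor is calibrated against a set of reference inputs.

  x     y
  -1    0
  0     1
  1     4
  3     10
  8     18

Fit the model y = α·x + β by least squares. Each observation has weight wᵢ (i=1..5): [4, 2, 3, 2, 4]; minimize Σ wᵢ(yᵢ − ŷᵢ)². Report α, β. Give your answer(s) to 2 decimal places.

Compute the Gram sums: Σwᵢ·x·x = 281, Σwᵢ·x = 37, Σwᵢ·1 = 15.
Moment sums: Σwᵢ·x·y = 648, Σwᵢ·y = 106.
Normal equations: [[281, 37]; [37, 15]]·[α, β]ᵀ = [648, 106]ᵀ.
det = 281·15 − 37² = 2846.
α = (648·15 − 37·106)/2846 = 2899/1423; β = (281·106 − 37·648)/2846 = 2905/1423.

α = 2.04, β = 2.04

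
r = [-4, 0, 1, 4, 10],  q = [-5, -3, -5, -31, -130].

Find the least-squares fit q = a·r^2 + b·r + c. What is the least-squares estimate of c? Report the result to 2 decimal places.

c = -2.25

Sums needed: Σr^2·r^2 = 10513, Σr^2·r = 1001, Σr^2 = 133, Σr·r = 133, Σr = 11, Σ1 = 5.
And Σr^2·q = -13581, Σr·q = -1409, Σq = -174.
Solving the 3×3 system (Gaussian elimination) gives a = -617707/642678, b = -2039821/642678, c = -4549/2021.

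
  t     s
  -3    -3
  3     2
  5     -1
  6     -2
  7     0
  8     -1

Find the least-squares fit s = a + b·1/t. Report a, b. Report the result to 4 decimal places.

Setting ∂/∂a … = 0 gives: 6·a + (533/840)·b = -5;  (533/840)·a + (25561/78400)·b = 121/120.
(Σ1 = 6, Σ1/t = 533/840, Σ1/t·1/t = 25561/78400, Σs = -5, Σ1/t·s = 121/120.)
det = 6·(25561/78400) − (533/840)² = 219241/141120.
a = ((-5)·(25561/78400) − (533/840)·(121/120))/(219241/141120) = -1601696/1096205; b = (6·(121/120) − (533/840)·(-5))/(219241/141120) = 1301496/219241.

a = -1.4611, b = 5.9364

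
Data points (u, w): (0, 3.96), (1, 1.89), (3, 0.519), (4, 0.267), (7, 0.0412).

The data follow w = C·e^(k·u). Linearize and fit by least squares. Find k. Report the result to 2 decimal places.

With ln wᵢ as the transformed response and uᵢ as the regressor:
AᵀA = [[75.0000, 15.0000]; [15.0000, 5]], rhs = [-28.9382, -3.1529]ᵀ  (here Σu = 15.0000, Σ(u)² = 75.0000, Σln w = -3.1529, Σu·ln w = -28.9382).
Slope k = (n·Σu·ln w − Σu·Σln w)/(n·Σ(u)² − (Σu)²) = (5·-28.9382 − 15.0000·-3.1529)/150.0000 = -0.64932; ln C = (Σln w − k·Σu)/n = 1.31740.

k = -0.65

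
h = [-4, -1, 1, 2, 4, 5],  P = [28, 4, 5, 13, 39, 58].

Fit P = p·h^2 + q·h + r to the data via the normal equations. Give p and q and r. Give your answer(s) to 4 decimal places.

p = 1.9440, q = 1.3464, r = 2.5167

With design matrix M, MᵀM = [[1155, 133, 63]; [133, 63, 7]; [63, 7, 6]] and MᵀP = [2583, 361, 147]ᵀ.
Row-reducing yields p = 1633/840, q = 377/280, r = 151/60.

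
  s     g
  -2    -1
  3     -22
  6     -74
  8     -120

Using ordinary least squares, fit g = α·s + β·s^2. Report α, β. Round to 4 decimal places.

α = -2.8915, β = -1.5278

The normal system XᵀX·[α, β]ᵀ = Xᵀg is [[113, 747]; [747, 5489]]·[α, β]ᵀ = [-1468, -10546]ᵀ.
Eliminating β: 5489·(row 1) − 747·(row 2) gives 62248·α = 5489·(-1468) − 747·(-10546) = -179990, so α = -89995/31124.
Then β = ((-10546) − 747·(-89995/31124))/5489 = -47551/31124.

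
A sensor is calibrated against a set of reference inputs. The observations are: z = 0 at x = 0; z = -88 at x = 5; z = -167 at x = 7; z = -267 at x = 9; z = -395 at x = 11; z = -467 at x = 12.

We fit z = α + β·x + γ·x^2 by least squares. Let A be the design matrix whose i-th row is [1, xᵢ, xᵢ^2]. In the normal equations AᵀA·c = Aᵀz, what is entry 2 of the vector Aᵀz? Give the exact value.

Entry 2 ↔ basis x, so (Aᵀz)_{2} = Σᵢ (x)·zᵢ = (0)·(0) + (5)·(-88) + (7)·(-167) + (9)·(-267) + (11)·(-395) + (12)·(-467) = -13961.

-13961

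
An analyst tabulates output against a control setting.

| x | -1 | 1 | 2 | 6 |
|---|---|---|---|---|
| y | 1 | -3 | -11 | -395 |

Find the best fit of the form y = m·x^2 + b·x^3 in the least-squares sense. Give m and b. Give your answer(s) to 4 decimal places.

m = 0.8434, b = -1.9690

Sums needed: Σx^2·x^2 = 1314, Σx^2·x^3 = 7808, Σx^3·x^3 = 46722.
For Mᵀy: Σx^2·y = -14266, Σx^3·y = -85412.
So MᵀM·[m, b]ᵀ = Mᵀy: [[1314, 7808]; [7808, 46722]]·[m, b]ᵀ = [-14266, -85412]ᵀ.
det = 1314·46722 − 7808² = 427844.
m = ((-14266)·46722 − 7808·(-85412))/427844 = 90211/106961; b = (1314·(-85412) − 7808·(-14266))/427844 = -210610/106961.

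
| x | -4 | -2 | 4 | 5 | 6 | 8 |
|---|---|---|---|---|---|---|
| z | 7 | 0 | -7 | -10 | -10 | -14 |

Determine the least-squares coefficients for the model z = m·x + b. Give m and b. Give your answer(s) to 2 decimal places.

With design matrix A, AᵀA = [[161, 17]; [17, 6]] and Aᵀz = [-278, -34]ᵀ.
Eliminating b: 6·(row 1) − 17·(row 2) gives 677·m = 6·(-278) − 17·(-34) = -1090, so m = -1090/677.
Then b = ((-34) − 17·(-1090/677))/6 = -748/677.

m = -1.61, b = -1.10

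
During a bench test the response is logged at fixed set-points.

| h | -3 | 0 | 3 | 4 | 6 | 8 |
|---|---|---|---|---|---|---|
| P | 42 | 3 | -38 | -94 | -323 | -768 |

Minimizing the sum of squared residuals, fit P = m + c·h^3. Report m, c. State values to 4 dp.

m = 2.2637, c = -1.5045

The normal equations are: 6·m + 792·c = -1178;  792·m + 314354·c = -471160.
det = 6·314354 − 792² = 1258860.
m = ((-1178)·314354 − 792·(-471160))/1258860 = 712427/314715; c = (6·(-471160) − 792·(-1178))/1258860 = -157832/104905.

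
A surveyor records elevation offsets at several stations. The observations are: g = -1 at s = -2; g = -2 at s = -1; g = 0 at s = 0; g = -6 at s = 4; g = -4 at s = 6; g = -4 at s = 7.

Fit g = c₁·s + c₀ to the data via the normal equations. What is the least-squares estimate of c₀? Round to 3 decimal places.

c₀ = -1.805

MᵀM·[c₁, c₀]ᵀ = Mᵀg reads: 106·c₁ + 14·c₀ = -72;  14·c₁ + 6·c₀ = -17.
(Σs·s = 106, Σs = 14, Σ1 = 6, Σs·g = -72, Σg = -17.)
Eliminating c₀: 6·(row 1) − 14·(row 2) gives 440·c₁ = 6·(-72) − 14·(-17) = -194, so c₁ = -97/220.
Then c₀ = ((-17) − 14·(-97/220))/6 = -397/220.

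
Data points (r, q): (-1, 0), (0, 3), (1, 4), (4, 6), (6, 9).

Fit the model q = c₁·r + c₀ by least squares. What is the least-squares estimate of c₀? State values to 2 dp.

The normal equations are: 54·c₁ + 10·c₀ = 82;  10·c₁ + 5·c₀ = 22.
(Σr·r = 54, Σr = 10, Σ1 = 5, Σr·q = 82, Σq = 22.)
Eliminating c₀: 5·(row 1) − 10·(row 2) gives 170·c₁ = 5·82 − 10·22 = 190, so c₁ = 19/17.
Then c₀ = (22 − 10·(19/17))/5 = 184/85.

c₀ = 2.16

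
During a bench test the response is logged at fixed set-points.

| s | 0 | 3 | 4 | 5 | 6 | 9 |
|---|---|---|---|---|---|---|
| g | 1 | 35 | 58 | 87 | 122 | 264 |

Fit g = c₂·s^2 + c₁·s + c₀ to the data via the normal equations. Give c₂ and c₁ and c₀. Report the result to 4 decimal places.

c₂ = 3.0000, c₁ = 2.1978, c₀ = 1.1099

The normal system AᵀA·[c₂, c₁, c₀]ᵀ = Aᵀg is [[8819, 1161, 167]; [1161, 167, 27]; [167, 27, 6]]·[c₂, c₁, c₀]ᵀ = [29194, 3880, 567]ᵀ.
Row-reducing yields c₂ = 3, c₁ = 200/91, c₀ = 101/91.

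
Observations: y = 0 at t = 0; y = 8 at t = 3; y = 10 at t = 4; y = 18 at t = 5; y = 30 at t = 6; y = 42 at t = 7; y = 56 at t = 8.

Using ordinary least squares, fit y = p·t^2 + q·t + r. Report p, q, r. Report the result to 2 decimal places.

p = 1.05, q = -1.43, r = 0.43

Sums needed: Σt^2·t^2 = 8755, Σt^2·t = 1287, Σt^2 = 199, Σt·t = 199, Σt = 33, Σ1 = 7.
And Σt^2·y = 7404, Σt·y = 1076, Σy = 164.
MᵀM·[p, q, r]ᵀ = Mᵀy becomes [[8755, 1287, 199]; [1287, 199, 33]; [199, 33, 7]]·[p, q, r]ᵀ = [7404, 1076, 164]ᵀ.
Solving the 3×3 system (Gaussian elimination) gives p = 23476/22449, q = -10676/7483, r = 1364/3207.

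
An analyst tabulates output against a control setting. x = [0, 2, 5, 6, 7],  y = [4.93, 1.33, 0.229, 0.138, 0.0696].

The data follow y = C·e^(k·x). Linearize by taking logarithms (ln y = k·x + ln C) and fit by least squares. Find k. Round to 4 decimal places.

k = -0.5995

With ln yᵢ as the transformed response and xᵢ as the regressor:
Over the data: Σx = 20.0000, Σ(x)² = 114.0000, Σln y = -4.2390, Σx·ln y = -37.3378.
Normal system: [[114.0000, 20.0000]; [20.0000, 5]]·[k, ln C]ᵀ = [-37.3378, -4.2390]ᵀ.
Slope k = (n·Σx·ln y − Σx·Σln y)/(n·Σ(x)² − (Σx)²) = (5·-37.3378 − 20.0000·-4.2390)/170.0000 = -0.59946; ln C = (Σln y − k·Σx)/n = 1.55005.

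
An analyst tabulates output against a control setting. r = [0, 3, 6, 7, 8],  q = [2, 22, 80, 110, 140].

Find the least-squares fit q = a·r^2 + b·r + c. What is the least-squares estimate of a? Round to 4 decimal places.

Normal-equation sums: Σr^2·r^2 = 7874, Σr^2·r = 1098, Σr^2 = 158, Σr·r = 158, Σr = 24, Σ1 = 5.
Moment sums: Σr^2·q = 17428, Σr·q = 2436, Σq = 354.
Normal equations: [[7874, 1098, 158]; [1098, 158, 24]; [158, 24, 5]]·[a, b, c]ᵀ = [17428, 2436, 354]ᵀ.
Row-reducing yields a = 10577/4992, b = 671/1664, c = 4769/2496.

a = 2.1188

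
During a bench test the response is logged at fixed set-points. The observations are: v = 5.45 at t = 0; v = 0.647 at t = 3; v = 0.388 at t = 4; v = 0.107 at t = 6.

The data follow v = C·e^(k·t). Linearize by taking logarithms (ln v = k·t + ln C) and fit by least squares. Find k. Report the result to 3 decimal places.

k = -0.654

Taking logs, ln v = k·t + ln C, so regress ln v on t.
Σt = 13.0000, Σ(t)² = 61.0000, Σln v = -1.9215, Σt·ln v = -18.5028.
Equations: 61.0000·k + 13.0000·ln C = -18.5028;  13.0000·k + 4·ln C = -1.9215.
Δ = 61.0000·4 − (13.0000)² = 75.0000; k = (-18.5028·4 − 13.0000·-1.9215)/75.0000 = -0.65376, ln C = (61.0000·-1.9215 − 13.0000·-18.5028)/75.0000 = 1.64435.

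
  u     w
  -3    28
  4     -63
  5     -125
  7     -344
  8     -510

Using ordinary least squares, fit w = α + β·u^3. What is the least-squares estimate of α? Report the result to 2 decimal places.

Setting ∂/∂α … = 0 gives: 5·α + 1017·β = -1014;  1017·α + 400243·β = -399525.
Δ = 5·400243 − 1017² = 966926.
α = ((-1014)·400243 − 1017·(-399525))/966926 = 470523/966926; β = (5·(-399525) − 1017·(-1014))/966926 = -966387/966926.

α = 0.49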